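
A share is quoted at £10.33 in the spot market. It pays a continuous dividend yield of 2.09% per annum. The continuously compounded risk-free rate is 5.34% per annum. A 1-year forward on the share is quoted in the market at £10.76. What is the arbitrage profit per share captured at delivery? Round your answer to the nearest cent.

£0.09 per share

Fair forward: F* = S·e^(carry·T), with carry = (r − q) = 0.0534 − 0.0209 = 0.0325
F* = 10.33 · e^(0.0325 × 1) = 10.33 · e^0.032500 = 10.33 × 1.033034 = £10.6712
Market £10.76 > fair £10.6712: forward overpriced → cash-and-carry (buy spot, short the forward).
At maturity, profit = |F_mkt − F*| = |10.76 − 10.6712| = £0.09 per share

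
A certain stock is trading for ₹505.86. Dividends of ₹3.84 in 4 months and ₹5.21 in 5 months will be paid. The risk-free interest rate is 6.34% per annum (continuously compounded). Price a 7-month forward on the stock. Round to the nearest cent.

PV(dividends) I = 3.84·e^(−0.0634·4/12) + 5.21·e^(−0.0634·5/12)
I = 3.7597 + 5.0742 = 8.8339
F = (S − I)·e^(rT) = (505.86 − 8.8339) · e^(0.0634·7/12)
= 497.0261 · e^0.036983 = 497.0261 × 1.037675 = ₹515.75

₹515.75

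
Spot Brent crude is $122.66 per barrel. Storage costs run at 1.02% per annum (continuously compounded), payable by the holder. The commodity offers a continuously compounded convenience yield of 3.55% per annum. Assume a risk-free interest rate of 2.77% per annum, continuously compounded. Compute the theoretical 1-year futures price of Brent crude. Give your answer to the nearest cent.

$122.95 per barrel

Net carry = r + u − y = 0.0277 + 0.0102 − 0.0355 = 0.0024
F = S·e^((r+u−y)T) = 122.66 · e^(0.0024 × 1) = 122.66 · e^0.002400
= 122.66 × 1.002403 = $122.95 per barrel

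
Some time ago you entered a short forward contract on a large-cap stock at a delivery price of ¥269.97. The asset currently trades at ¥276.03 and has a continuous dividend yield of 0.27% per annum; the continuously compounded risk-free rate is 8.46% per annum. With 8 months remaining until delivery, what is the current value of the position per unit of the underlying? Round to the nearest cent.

-¥20.37

Current fair forward for the remaining 8 months: F = S·e^((r − q)·T), (r − q) = 0.0846 − 0.0027 = 0.0819
F = 276.03 · e^(0.0819 × 8/12) = 276.03 × 1.056118 = 291.5203
Value of long forward = (F − K)·e^(−rT) = (291.5203 − 269.97) · e^(−0.0846·8/12)
= 21.5503 × 0.945161 = 20.37
Short position value = −(long value) = -¥20.37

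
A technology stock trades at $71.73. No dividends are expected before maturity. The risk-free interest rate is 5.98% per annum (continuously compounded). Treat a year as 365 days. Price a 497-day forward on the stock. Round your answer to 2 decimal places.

$77.82

F = S·e^(rT) = 71.73 · e^(0.0598 × 497/365)
= 71.73 · e^0.081426 = 71.73 × 1.084833
F = $77.82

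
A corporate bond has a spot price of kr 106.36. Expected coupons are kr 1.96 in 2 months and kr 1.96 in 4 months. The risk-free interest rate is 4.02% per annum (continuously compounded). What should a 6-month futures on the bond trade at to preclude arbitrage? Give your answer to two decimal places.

PV(coupons) I = 1.96·e^(−0.0402·2/12) + 1.96·e^(−0.0402·4/12)
I = 1.9469 + 1.9339 = 3.8808
F = (S − I)·e^(rT) = (106.36 − 3.8808) · e^(0.0402·6/12)
= 102.4792 · e^0.020100 = 102.4792 × 1.020303 = kr 104.56

kr 104.56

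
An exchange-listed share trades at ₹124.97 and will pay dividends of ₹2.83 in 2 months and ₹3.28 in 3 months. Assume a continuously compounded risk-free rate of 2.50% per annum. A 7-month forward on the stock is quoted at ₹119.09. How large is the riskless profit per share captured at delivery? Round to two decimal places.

₹1.55 per share

PV(dividends) I = 2.83·e^(−0.0250·2/12) + 3.28·e^(−0.0250·3/12) = 6.0778
Fair forward F* = (S − I)·e^(rT) = (124.97 − 6.0778)·e^0.014583 = 118.8922 × 1.014690 = 120.6387
Market ₹119.09 < fair 120.6387: forward underpriced → reverse cash-and-carry (short the stock, invest proceeds at r, pay the dividends, go long the forward).
Profit at T = |F_mkt − F*| = |119.09 − 120.6387| = ₹1.55 per share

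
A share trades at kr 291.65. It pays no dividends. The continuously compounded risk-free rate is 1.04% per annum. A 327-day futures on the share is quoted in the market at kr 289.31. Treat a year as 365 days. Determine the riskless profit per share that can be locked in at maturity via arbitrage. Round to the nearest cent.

kr 5.07 per share

Fair futures: F* = S·e^(carry·T), with carry = r = 0.0104
F* = 291.65 · e^(0.0104 × 327/365) = 291.65 · e^0.009317 = 291.65 × 1.009361 = kr 294.3801
Market kr 289.31 < fair kr 294.3801: forward underpriced → reverse cash-and-carry (short spot, go long the forward).
At maturity, profit = |F_mkt − F*| = |289.31 − 294.3801| = kr 5.07 per share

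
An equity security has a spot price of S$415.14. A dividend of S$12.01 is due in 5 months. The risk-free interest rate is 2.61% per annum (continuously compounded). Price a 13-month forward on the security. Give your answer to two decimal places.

PV(dividends) I = 12.01·e^(−0.0261·5/12)
I = 11.8801
F = (S − I)·e^(rT) = (415.14 − 11.8801) · e^(0.0261·13/12)
= 403.2599 · e^0.028275 = 403.2599 × 1.028679 = S$414.82

S$414.82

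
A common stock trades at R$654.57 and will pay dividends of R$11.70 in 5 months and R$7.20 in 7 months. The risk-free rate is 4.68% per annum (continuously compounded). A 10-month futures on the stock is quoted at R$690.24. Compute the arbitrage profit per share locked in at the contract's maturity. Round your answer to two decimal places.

PV(dividends) I = 11.70·e^(−0.0468·5/12) + 7.20·e^(−0.0468·7/12) = 18.4802
Fair futures F* = (S − I)·e^(rT) = (654.57 − 18.4802)·e^0.039000 = 636.0898 × 1.039770 = 661.3871
Market R$690.24 > fair 661.3871: forward overpriced → cash-and-carry (borrow at r, buy the stock and collect the dividends, short the forward).
Profit at T = |F_mkt − F*| = |690.24 − 661.3871| = R$28.85 per share

R$28.85 per share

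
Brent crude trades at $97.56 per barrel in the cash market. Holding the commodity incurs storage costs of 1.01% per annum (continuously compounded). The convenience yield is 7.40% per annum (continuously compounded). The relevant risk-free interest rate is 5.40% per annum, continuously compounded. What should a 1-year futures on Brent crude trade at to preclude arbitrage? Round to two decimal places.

$96.60 per barrel

Net carry = r + u − y = 0.0540 + 0.0101 − 0.0740 = -0.0099
F = S·e^((r+u−y)T) = 97.56 · e^(-0.0099 × 1) = 97.56 · e^-0.009900
= 97.56 × 0.990149 = $96.60 per barrel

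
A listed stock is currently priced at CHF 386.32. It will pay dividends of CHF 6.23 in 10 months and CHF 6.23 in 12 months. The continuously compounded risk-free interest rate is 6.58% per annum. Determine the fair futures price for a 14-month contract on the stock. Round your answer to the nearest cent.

CHF 404.48

PV(dividends) I = 6.23·e^(−0.0658·10/12) + 6.23·e^(−0.0658·12/12)
I = 5.8976 + 5.8333 = 11.7309
F = (S − I)·e^(rT) = (386.32 − 11.7309) · e^(0.0658·14/12)
= 374.5891 · e^0.076767 = 374.5891 × 1.079790 = CHF 404.48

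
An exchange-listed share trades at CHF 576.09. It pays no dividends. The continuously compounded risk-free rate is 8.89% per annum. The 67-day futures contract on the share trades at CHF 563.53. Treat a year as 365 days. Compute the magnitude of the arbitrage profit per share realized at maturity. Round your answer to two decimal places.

CHF 22.04 per share

Fair futures: F* = S·e^(carry·T), with carry = r = 0.0889
F* = 576.09 · e^(0.0889 × 67/365) = 576.09 · e^0.016319 = 576.09 × 1.016453 = CHF 585.5684
Market CHF 563.53 < fair CHF 585.5684: forward underpriced → reverse cash-and-carry (short spot, go long the forward).
At maturity, profit = |F_mkt − F*| = |563.53 − 585.5684| = CHF 22.04 per share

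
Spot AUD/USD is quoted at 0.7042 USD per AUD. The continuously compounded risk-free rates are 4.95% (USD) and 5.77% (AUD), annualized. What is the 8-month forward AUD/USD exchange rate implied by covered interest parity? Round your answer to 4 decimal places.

F = S·e^((r_USD − r_AUD)T) = 0.7042 · e^((0.0495 − 0.0577) × 8/12)
= 0.7042 · e^-0.005467 = 0.7042 × 0.994548
F = 0.7004 USD per AUD

0.7004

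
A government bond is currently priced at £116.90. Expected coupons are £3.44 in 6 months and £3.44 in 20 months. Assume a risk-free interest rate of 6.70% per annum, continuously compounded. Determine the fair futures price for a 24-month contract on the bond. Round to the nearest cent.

PV(coupons) I = 3.44·e^(−0.0670·6/12) + 3.44·e^(−0.0670·20/12)
I = 3.3267 + 3.0765 = 6.4032
F = (S − I)·e^(rT) = (116.90 − 6.4032) · e^(0.0670·24/12)
= 110.4968 · e^0.134000 = 110.4968 × 1.143393 = £126.34

£126.34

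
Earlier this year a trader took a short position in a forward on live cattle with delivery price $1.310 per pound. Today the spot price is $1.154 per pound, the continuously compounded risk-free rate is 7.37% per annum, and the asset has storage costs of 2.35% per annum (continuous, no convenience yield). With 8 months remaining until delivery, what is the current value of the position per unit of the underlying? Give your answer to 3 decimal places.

$0.075 per pound

Current fair forward for the remaining 8 months: F = S·e^((r + u)·T), (r + u) = 0.0737 + 0.0235 = 0.0972
F = 1.154 · e^(0.0972 × 8/12) = 1.154 × 1.066946 = 1.2313
Value of long forward = (F − K)·e^(−rT) = (1.2313 − 1.310) · e^(−0.0737·8/12)
= -0.0787 × 0.952054 = -0.075
Short position value = −(long value) = $0.075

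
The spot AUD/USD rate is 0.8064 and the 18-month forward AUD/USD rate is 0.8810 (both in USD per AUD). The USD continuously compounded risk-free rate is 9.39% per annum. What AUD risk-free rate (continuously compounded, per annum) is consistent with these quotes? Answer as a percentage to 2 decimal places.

3.49%

F = S·e^((r_USD − r_AUD)T) ⇒ r_AUD = r_USD − ln(F/S)/T
ln(0.8810/0.8064) = 0.088478; /(18/12) = 0.058985
r_AUD = 0.0939 − 0.058985 = 0.034915
r_AUD = 3.49%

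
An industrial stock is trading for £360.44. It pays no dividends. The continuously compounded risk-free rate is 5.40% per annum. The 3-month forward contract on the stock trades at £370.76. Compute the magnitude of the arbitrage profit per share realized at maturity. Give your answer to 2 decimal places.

Fair forward: F* = S·e^(carry·T), with carry = r = 0.0540
F* = 360.44 · e^(0.0540 × 3/12) = 360.44 · e^0.013500 = 360.44 × 1.013592 = £365.3391
Market £370.76 > fair £365.3391: forward overpriced → cash-and-carry (buy spot, short the forward).
At maturity, profit = |F_mkt − F*| = |370.76 − 365.3391| = £5.42 per share

£5.42 per share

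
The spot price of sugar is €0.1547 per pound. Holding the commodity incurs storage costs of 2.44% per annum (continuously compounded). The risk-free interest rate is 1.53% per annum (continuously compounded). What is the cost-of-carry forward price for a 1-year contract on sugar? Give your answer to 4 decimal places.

€0.1610 per pound

Net carry = r + u − y = 0.0153 + 0.0244 − 0.0000 = 0.0397
F = S·e^((r+u−y)T) = 0.1547 · e^(0.0397 × 1) = 0.1547 · e^0.039700
= 0.1547 × 1.040499 = €0.1610 per pound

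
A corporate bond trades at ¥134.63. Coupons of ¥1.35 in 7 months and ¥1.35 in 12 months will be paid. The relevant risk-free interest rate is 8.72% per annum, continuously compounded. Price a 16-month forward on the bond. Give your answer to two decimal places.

PV(coupons) I = 1.35·e^(−0.0872·7/12) + 1.35·e^(−0.0872·12/12)
I = 1.2830 + 1.2373 = 2.5203
F = (S − I)·e^(rT) = (134.63 − 2.5203) · e^(0.0872·16/12)
= 132.1097 · e^0.116267 = 132.1097 × 1.123296 = ¥148.40

¥148.40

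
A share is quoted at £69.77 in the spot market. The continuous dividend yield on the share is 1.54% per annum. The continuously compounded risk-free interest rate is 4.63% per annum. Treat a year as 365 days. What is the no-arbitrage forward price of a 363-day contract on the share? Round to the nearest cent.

F = S·e^((r − q)T) = 69.77 · e^((0.0463 − 0.0154) × 363/365)
= 69.77 · e^0.030731 = 69.77 × 1.031208
F = £71.95

£71.95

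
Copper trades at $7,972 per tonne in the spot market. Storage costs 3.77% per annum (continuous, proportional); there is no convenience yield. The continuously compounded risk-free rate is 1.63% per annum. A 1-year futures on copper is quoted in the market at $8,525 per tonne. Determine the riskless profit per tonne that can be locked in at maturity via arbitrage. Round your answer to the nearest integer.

$111 per tonne

Fair futures: F* = S·e^(carry·T), with carry = (r + u) = 0.0163 + 0.0377 = 0.0540
F* = 7972 · e^(0.0540 × 1) = 7972 · e^0.054000 = 7972 × 1.055485 = $8414.3264
Market $8525 > fair $8414.3264: forward overpriced → cash-and-carry (buy spot, short the forward).
At maturity, profit = |F_mkt − F*| = |8525 − 8414.3264| = $111 per tonne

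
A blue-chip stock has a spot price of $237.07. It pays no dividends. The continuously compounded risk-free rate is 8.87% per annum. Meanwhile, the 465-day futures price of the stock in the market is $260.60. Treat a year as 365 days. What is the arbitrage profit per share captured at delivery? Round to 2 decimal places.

Fair futures: F* = S·e^(carry·T), with carry = r = 0.0887
F* = 237.07 · e^(0.0887 × 465/365) = 237.07 · e^0.113001 = 237.07 × 1.119633 = $265.4314
Market $260.60 < fair $265.4314: forward underpriced → reverse cash-and-carry (short spot, go long the forward).
At maturity, profit = |F_mkt − F*| = |260.60 − 265.4314| = $4.83 per share

$4.83 per share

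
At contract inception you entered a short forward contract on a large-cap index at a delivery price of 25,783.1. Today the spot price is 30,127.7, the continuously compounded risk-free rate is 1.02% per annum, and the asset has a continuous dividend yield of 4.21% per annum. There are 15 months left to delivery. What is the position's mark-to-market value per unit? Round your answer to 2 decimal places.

-3126.77

Current fair forward for the remaining 15 months: F = S·e^((r − q)·T), (r − q) = 0.0102 − 0.0421 = -0.0319
F = 30127.7 · e^(-0.0319 × 15/12) = 30127.7 × 0.96090955 = 28949.9946
Value of long forward = (F − K)·e^(−rT) = (28949.9946 − 25783.1) · e^(−0.0102·15/12)
= 3166.8946 × 0.98733094 = 3126.77
Short position value = −(long value) = -3126.77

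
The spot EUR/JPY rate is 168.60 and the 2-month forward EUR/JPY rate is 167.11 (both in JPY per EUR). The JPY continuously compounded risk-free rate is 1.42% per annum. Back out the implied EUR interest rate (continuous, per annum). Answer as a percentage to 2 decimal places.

F = S·e^((r_JPY − r_EUR)T) ⇒ r_EUR = r_JPY − ln(F/S)/T
ln(167.11/168.60) = -0.008877; /(2/12) = -0.053262
r_EUR = 0.0142 + 0.053262 = 0.067462
r_EUR = 6.75%

6.75%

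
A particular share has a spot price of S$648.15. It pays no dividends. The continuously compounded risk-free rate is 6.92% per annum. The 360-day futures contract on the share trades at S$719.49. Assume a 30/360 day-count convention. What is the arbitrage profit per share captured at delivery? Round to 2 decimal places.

S$24.90 per share

Fair futures: F* = S·e^(carry·T), with carry = r = 0.0692
F* = 648.15 · e^(0.0692 × 360/360) = 648.15 · e^0.069200 = 648.15 × 1.071651 = S$694.5906
Market S$719.49 > fair S$694.5906: forward overpriced → cash-and-carry (buy spot, short the forward).
At maturity, profit = |F_mkt − F*| = |719.49 − 694.5906| = S$24.90 per share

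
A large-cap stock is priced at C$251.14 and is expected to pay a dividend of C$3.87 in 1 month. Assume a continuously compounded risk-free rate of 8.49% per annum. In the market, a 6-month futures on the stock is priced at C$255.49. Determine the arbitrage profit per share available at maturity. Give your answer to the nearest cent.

PV(dividends) I = 3.87·e^(−0.0849·1/12) = 3.8427
Fair futures F* = (S − I)·e^(rT) = (251.14 − 3.8427)·e^0.042450 = 247.2973 × 1.043364 = 258.0211
Market C$255.49 < fair 258.0211: forward underpriced → reverse cash-and-carry (short the stock, invest proceeds at r, pay the dividends, go long the forward).
Profit at T = |F_mkt − F*| = |255.49 − 258.0211| = C$2.53 per share

C$2.53 per share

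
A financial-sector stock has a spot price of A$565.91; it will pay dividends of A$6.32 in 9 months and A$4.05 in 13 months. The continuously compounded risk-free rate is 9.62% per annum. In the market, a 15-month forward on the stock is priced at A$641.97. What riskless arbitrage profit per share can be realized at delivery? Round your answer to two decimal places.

PV(dividends) I = 6.32·e^(−0.0962·9/12) + 4.05·e^(−0.0962·13/12) = 9.5292
Fair forward F* = (S − I)·e^(rT) = (565.91 − 9.5292)·e^0.120250 = 556.3808 × 1.127779 = 627.4746
Market A$641.97 > fair 627.4746: forward overpriced → cash-and-carry (borrow at r, buy the stock and collect the dividends, short the forward).
Profit at T = |F_mkt − F*| = |641.97 − 627.4746| = A$14.50 per share

A$14.50 per share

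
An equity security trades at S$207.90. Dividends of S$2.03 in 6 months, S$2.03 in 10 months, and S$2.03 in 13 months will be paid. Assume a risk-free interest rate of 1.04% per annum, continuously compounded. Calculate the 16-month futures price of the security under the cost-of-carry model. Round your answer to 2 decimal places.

S$204.68

PV(dividends) I = 2.03·e^(−0.0104·6/12) + 2.03·e^(−0.0104·10/12) + 2.03·e^(−0.0104·13/12)
I = 2.0195 + 2.0125 + 2.0073 = 6.0393
F = (S − I)·e^(rT) = (207.90 − 6.0393) · e^(0.0104·16/12)
= 201.8607 · e^0.013867 = 201.8607 × 1.013964 = S$204.68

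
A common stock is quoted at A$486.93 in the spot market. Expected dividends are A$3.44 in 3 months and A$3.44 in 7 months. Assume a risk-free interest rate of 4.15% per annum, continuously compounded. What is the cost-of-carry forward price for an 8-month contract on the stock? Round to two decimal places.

A$493.64

PV(dividends) I = 3.44·e^(−0.0415·3/12) + 3.44·e^(−0.0415·7/12)
I = 3.4045 + 3.3577 = 6.7622
F = (S − I)·e^(rT) = (486.93 − 6.7622) · e^(0.0415·8/12)
= 480.1678 · e^0.027667 = 480.1678 × 1.028053 = A$493.64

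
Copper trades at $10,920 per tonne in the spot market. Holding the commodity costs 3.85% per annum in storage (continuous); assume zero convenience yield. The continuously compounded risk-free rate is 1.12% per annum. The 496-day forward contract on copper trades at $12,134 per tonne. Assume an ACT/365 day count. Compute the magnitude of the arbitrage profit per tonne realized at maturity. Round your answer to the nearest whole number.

Fair forward: F* = S·e^(carry·T), with carry = (r + u) = 0.0112 + 0.0385 = 0.0497
F* = 10920 · e^(0.0497 × 496/365) = 10920 · e^0.067538 = 10920 × 1.069871 = $11682.9913
Market $12134 > fair $11682.9913: forward overpriced → cash-and-carry (buy spot, short the forward).
At maturity, profit = |F_mkt − F*| = |12134 − 11682.9913| = $451 per tonne

$451 per tonne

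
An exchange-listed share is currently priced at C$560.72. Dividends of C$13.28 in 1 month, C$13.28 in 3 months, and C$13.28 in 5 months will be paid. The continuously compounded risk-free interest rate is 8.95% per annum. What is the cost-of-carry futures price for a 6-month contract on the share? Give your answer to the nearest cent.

PV(dividends) I = 13.28·e^(−0.0895·1/12) + 13.28·e^(−0.0895·3/12) + 13.28·e^(−0.0895·5/12)
I = 13.1813 + 12.9862 + 12.7939 = 38.9614
F = (S − I)·e^(rT) = (560.72 − 38.9614) · e^(0.0895·6/12)
= 521.7586 · e^0.044750 = 521.7586 × 1.045766 = C$545.64

C$545.64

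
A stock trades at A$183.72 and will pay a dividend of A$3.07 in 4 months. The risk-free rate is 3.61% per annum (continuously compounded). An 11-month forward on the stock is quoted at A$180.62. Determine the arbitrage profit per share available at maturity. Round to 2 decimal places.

A$6.15 per share

PV(dividends) I = 3.07·e^(−0.0361·4/12) = 3.0333
Fair forward F* = (S − I)·e^(rT) = (183.72 − 3.0333)·e^0.033092 = 180.6867 × 1.033646 = 186.7661
Market A$180.62 < fair 186.7661: forward underpriced → reverse cash-and-carry (short the stock, invest proceeds at r, pay the dividends, go long the forward).
Profit at T = |F_mkt − F*| = |180.62 − 186.7661| = A$6.15 per share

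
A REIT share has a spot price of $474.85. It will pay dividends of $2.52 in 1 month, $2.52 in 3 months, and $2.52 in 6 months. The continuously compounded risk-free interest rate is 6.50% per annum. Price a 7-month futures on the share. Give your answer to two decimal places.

PV(dividends) I = 2.52·e^(−0.0650·1/12) + 2.52·e^(−0.0650·3/12) + 2.52·e^(−0.0650·6/12)
I = 2.5064 + 2.4794 + 2.4394 = 7.4252
F = (S − I)·e^(rT) = (474.85 − 7.4252) · e^(0.0650·7/12)
= 467.4248 · e^0.037917 = 467.4248 × 1.038645 = $485.49

$485.49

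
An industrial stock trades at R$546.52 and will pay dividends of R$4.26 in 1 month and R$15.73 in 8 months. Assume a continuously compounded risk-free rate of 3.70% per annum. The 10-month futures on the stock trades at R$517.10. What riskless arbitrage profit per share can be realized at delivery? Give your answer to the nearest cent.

PV(dividends) I = 4.26·e^(−0.0370·1/12) + 15.73·e^(−0.0370·8/12) = 19.5936
Fair futures F* = (S − I)·e^(rT) = (546.52 − 19.5936)·e^0.030833 = 526.9264 × 1.031313 = 543.4260
Market R$517.10 < fair 543.4260: forward underpriced → reverse cash-and-carry (short the stock, invest proceeds at r, pay the dividends, go long the forward).
Profit at T = |F_mkt − F*| = |517.10 − 543.4260| = R$26.33 per share

R$26.33 per share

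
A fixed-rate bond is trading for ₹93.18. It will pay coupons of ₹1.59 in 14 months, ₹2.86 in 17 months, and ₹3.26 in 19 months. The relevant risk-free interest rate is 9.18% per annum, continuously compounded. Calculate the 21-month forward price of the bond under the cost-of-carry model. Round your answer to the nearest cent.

PV(coupons) I = 1.59·e^(−0.0918·14/12) + 2.86·e^(−0.0918·17/12) + 3.26·e^(−0.0918·19/12)
I = 1.4285 + 2.5112 + 2.8190 = 6.7587
F = (S − I)·e^(rT) = (93.18 − 6.7587) · e^(0.0918·21/12)
= 86.4213 · e^0.160650 = 86.4213 × 1.174274 = ₹101.48

₹101.48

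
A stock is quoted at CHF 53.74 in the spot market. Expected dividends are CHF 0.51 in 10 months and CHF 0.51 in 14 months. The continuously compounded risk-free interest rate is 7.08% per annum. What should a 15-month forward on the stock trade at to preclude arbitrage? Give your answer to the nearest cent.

PV(dividends) I = 0.51·e^(−0.0708·10/12) + 0.51·e^(−0.0708·14/12)
I = 0.4808 + 0.4696 = 0.9504
F = (S − I)·e^(rT) = (53.74 − 0.9504) · e^(0.0708·15/12)
= 52.7896 · e^0.088500 = 52.7896 × 1.092534 = CHF 57.67

CHF 57.67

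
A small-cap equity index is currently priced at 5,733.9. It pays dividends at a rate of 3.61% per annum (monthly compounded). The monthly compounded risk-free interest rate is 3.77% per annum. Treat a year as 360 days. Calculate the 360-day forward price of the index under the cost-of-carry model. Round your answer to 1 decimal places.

F = S · (1+r/12)^(12T) / (1+q/12)^(12T)
= 5733.9 × 1.038358 / 1.036703 = 5733.9 × 1.001596
F = 5,743.1

5,743.1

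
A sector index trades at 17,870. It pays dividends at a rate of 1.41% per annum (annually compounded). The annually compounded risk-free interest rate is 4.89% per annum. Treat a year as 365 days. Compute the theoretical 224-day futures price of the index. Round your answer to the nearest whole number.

18,244

F = S · (1+r)^T / (1+q)^T
= 17870 × 1.029733 / 1.008630 = 17870 × 1.020922
F = 18,244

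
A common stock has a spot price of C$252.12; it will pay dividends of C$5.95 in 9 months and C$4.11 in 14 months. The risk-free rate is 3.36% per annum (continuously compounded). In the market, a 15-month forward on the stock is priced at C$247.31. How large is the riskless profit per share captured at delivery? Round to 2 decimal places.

PV(dividends) I = 5.95·e^(−0.0336·9/12) + 4.11·e^(−0.0336·14/12) = 9.7539
Fair forward F* = (S − I)·e^(rT) = (252.12 − 9.7539)·e^0.042000 = 242.3661 × 1.042894 = 252.7622
Market C$247.31 < fair 252.7622: forward underpriced → reverse cash-and-carry (short the stock, invest proceeds at r, pay the dividends, go long the forward).
Profit at T = |F_mkt − F*| = |247.31 − 252.7622| = C$5.45 per share

C$5.45 per share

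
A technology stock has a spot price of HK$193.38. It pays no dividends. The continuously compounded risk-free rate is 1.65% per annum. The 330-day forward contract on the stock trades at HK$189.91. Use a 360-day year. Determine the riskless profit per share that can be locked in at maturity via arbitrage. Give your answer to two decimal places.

Fair forward: F* = S·e^(carry·T), with carry = r = 0.0165
F* = 193.38 · e^(0.0165 × 330/360) = 193.38 · e^0.015125 = 193.38 × 1.015240 = HK$196.3271
Market HK$189.91 < fair HK$196.3271: forward underpriced → reverse cash-and-carry (short spot, go long the forward).
At maturity, profit = |F_mkt − F*| = |189.91 − 196.3271| = HK$6.42 per share

HK$6.42 per share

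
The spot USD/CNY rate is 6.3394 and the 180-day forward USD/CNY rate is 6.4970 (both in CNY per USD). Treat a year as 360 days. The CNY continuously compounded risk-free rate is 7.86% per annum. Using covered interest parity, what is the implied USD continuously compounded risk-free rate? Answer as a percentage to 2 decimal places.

F = S·e^((r_CNY − r_USD)T) ⇒ r_USD = r_CNY − ln(F/S)/T
ln(6.4970/6.3394) = 0.024556; /(180/360) = 0.049112
r_USD = 0.0786 − 0.049112 = 0.029488
r_USD = 2.95%

2.95%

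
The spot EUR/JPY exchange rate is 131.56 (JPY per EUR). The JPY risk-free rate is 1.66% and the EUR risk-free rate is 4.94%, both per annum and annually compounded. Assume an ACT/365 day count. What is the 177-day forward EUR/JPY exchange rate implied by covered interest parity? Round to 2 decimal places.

By covered interest parity, F = S · (1+r_JPY)^T / (1+r_EUR)^T
= 131.56 × 1.008016 / 1.023658 = 131.56 × 0.984720
F = 129.55 JPY per EUR

129.55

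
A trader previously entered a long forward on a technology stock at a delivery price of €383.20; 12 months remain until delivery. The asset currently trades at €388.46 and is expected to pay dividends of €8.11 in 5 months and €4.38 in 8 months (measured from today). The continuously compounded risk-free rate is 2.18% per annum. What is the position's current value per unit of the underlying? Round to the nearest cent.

PV(remaining dividends) I = 8.11·e^(−0.0218·5/12) + 4.38·e^(−0.0218·8/12) = 12.3535
Current forward F = (S − I)·e^(rT) = (388.46 − 12.3535)·e^(0.0218·12/12) = 376.1065 × 1.022039 = 384.3955
Value (long) = (F − K)·e^(−rT) = (384.3955 − 383.20) × 0.978436 = 1.1697
Value = €1.17

€1.17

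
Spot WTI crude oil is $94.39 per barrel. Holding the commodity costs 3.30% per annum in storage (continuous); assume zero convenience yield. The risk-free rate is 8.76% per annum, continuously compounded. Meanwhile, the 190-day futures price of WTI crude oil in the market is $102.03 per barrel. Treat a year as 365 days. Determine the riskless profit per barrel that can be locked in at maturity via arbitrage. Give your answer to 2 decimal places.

Fair futures: F* = S·e^(carry·T), with carry = (r + u) = 0.0876 + 0.0330 = 0.1206
F* = 94.39 · e^(0.1206 × 190/365) = 94.39 · e^0.062778 = 94.39 × 1.064790 = $100.5055
Market $102.03 > fair $100.5055: forward overpriced → cash-and-carry (buy spot, short the forward).
At maturity, profit = |F_mkt − F*| = |102.03 − 100.5055| = $1.52 per barrel

$1.52 per barrel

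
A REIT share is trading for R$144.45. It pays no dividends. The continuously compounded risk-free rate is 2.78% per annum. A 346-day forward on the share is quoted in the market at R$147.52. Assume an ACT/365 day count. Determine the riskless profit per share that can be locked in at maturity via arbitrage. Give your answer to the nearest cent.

Fair forward: F* = S·e^(carry·T), with carry = r = 0.0278
F* = 144.45 · e^(0.0278 × 346/365) = 144.45 · e^0.026353 = 144.45 × 1.026703 = R$148.3072
Market R$147.52 < fair R$148.3072: forward underpriced → reverse cash-and-carry (short spot, go long the forward).
At maturity, profit = |F_mkt − F*| = |147.52 − 148.3072| = R$0.79 per share

R$0.79 per share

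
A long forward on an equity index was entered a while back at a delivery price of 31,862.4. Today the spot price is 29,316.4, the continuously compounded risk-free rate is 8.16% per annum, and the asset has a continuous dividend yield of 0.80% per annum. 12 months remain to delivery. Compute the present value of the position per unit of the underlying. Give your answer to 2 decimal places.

-282.88

Current fair forward for the remaining 12 months: F = S·e^((r − q)·T), (r − q) = 0.0816 − 0.0080 = 0.0736
F = 29316.4 · e^(0.0736 × 12/12) = 29316.4 × 1.07637617 = 31555.4744
Value of long forward = (F − K)·e^(−rT) = (31555.4744 − 31862.4) · e^(−0.0816·12/12)
= -306.9256 × 0.92164054 = -282.88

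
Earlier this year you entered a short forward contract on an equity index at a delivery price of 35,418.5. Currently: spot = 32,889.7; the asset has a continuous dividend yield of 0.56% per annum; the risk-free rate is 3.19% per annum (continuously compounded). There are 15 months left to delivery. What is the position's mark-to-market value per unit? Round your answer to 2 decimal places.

1373.70

Current fair forward for the remaining 15 months: F = S·e^((r − q)·T), (r − q) = 0.0319 − 0.0056 = 0.0263
F = 32889.7 · e^(0.0263 × 15/12) = 32889.7 × 1.03342135 = 33988.9182
Value of long forward = (F − K)·e^(−rT) = (33988.9182 − 35418.5) · e^(−0.0319·15/12)
= -1429.5818 × 0.96090955 = -1373.70
Short position value = −(long value) = 1373.70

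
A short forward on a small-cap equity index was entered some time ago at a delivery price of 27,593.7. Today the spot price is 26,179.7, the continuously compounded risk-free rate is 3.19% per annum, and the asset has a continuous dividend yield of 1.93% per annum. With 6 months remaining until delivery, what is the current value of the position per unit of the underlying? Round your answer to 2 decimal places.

Current fair forward for the remaining 6 months: F = S·e^((r − q)·T), (r − q) = 0.0319 − 0.0193 = 0.0126
F = 26179.7 · e^(0.0126 × 6/12) = 26179.7 × 1.00631989 = 26345.1528
Value of long forward = (F − K)·e^(−rT) = (26345.1528 − 27593.7) · e^(−0.0319·6/12)
= -1248.5472 × 0.98417653 = -1228.79
Short position value = −(long value) = 1228.79

1228.79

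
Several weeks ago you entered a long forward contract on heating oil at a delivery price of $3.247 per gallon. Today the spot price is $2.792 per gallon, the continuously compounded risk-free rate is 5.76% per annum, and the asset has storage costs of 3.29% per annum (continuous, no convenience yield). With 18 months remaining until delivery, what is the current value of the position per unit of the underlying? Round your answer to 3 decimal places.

-$0.045 per gallon

Current fair forward for the remaining 18 months: F = S·e^((r + u)·T), (r + u) = 0.0576 + 0.0329 = 0.0905
F = 2.792 · e^(0.0905 × 18/12) = 2.792 × 1.145396 = 3.1979
Value of long forward = (F − K)·e^(−rT) = (3.1979 − 3.247) · e^(−0.0576·18/12)
= -0.0491 × 0.917227 = -0.045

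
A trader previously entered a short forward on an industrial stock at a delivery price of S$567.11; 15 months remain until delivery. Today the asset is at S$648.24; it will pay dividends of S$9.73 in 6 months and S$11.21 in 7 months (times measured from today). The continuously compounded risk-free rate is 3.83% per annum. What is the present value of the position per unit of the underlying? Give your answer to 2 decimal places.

-S$87.13

PV(remaining dividends) I = 9.73·e^(−0.0383·6/12) + 11.21·e^(−0.0383·7/12) = 20.5078
Current forward F = (S − I)·e^(rT) = (648.24 − 20.5078)·e^(0.0383·15/12) = 627.7322 × 1.049040 = 658.5162
Value (long) = (F − K)·e^(−rT) = (658.5162 − 567.11) × 0.953253 = 87.1332
Short position value = −(long value) = -S$87.13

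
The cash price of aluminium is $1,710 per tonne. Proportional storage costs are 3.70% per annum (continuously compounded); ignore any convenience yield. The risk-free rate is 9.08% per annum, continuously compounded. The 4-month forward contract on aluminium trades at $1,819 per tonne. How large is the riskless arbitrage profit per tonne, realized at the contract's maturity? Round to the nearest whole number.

Fair forward: F* = S·e^(carry·T), with carry = (r + u) = 0.0908 + 0.0370 = 0.1278
F* = 1710 · e^(0.1278 × 4/12) = 1710 · e^0.042600 = 1710 × 1.043520 = $1784.4192
Market $1819 > fair $1784.4192: forward overpriced → cash-and-carry (buy spot, short the forward).
At maturity, profit = |F_mkt − F*| = |1819 − 1784.4192| = $35 per tonne

$35 per tonne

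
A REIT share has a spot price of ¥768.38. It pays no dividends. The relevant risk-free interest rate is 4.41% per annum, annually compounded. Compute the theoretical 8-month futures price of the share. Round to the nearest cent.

F = S · (1+r)^T
= 768.38 × 1.029188
F = ¥790.81

¥790.81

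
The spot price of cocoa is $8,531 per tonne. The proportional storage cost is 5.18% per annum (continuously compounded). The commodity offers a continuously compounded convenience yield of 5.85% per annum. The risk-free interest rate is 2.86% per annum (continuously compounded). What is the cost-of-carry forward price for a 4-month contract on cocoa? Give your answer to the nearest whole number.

$8,594 per tonne

Net carry = r + u − y = 0.0286 + 0.0518 − 0.0585 = 0.0219
F = S·e^((r+u−y)T) = 8531 · e^(0.0219 × 4/12) = 8531 · e^0.007300
= 8531 × 1.007327 = $8,594 per tonne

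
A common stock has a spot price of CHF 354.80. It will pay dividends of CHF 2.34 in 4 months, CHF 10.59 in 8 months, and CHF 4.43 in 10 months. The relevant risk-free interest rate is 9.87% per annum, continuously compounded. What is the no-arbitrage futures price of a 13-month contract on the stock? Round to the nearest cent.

CHF 376.74

PV(dividends) I = 2.34·e^(−0.0987·4/12) + 10.59·e^(−0.0987·8/12) + 4.43·e^(−0.0987·10/12)
I = 2.2643 + 9.9156 + 4.0802 = 16.2601
F = (S − I)·e^(rT) = (354.80 − 16.2601) · e^(0.0987·13/12)
= 338.5399 · e^0.106925 = 338.5399 × 1.112851 = CHF 376.74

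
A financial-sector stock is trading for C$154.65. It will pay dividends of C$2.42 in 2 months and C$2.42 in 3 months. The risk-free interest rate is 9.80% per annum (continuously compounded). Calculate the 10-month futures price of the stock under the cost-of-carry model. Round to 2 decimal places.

PV(dividends) I = 2.42·e^(−0.0980·2/12) + 2.42·e^(−0.0980·3/12)
I = 2.3808 + 2.3614 = 4.7422
F = (S − I)·e^(rT) = (154.65 − 4.7422) · e^(0.0980·10/12)
= 149.9078 · e^0.081667 = 149.9078 × 1.085094 = C$162.66

C$162.66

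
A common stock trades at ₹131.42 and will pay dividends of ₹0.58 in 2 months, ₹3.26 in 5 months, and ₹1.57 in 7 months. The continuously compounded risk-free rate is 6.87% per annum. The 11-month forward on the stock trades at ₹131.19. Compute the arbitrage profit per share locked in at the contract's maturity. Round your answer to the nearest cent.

PV(dividends) I = 0.58·e^(−0.0687·2/12) + 3.26·e^(−0.0687·5/12) + 1.57·e^(−0.0687·7/12) = 5.2497
Fair forward F* = (S − I)·e^(rT) = (131.42 − 5.2497)·e^0.062975 = 126.1703 × 1.065000 = 134.3714
Market ₹131.19 < fair 134.3714: forward underpriced → reverse cash-and-carry (short the stock, invest proceeds at r, pay the dividends, go long the forward).
Profit at T = |F_mkt − F*| = |131.19 − 134.3714| = ₹3.18 per share

₹3.18 per share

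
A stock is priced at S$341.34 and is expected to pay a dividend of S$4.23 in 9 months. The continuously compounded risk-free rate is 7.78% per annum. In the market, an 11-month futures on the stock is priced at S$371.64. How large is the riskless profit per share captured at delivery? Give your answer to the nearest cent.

PV(dividends) I = 4.23·e^(−0.0778·9/12) = 3.9902
Fair futures F* = (S − I)·e^(rT) = (341.34 − 3.9902)·e^0.071317 = 337.3498 × 1.073922 = 362.2874
Market S$371.64 > fair 362.2874: forward overpriced → cash-and-carry (borrow at r, buy the stock and collect the dividends, short the forward).
Profit at T = |F_mkt − F*| = |371.64 − 362.2874| = S$9.35 per share

S$9.35 per share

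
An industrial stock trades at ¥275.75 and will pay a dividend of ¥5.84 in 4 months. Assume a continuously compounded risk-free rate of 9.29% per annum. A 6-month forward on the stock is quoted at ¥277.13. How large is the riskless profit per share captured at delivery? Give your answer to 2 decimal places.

PV(dividends) I = 5.84·e^(−0.0929·4/12) = 5.6619
Fair forward F* = (S − I)·e^(rT) = (275.75 − 5.6619)·e^0.046450 = 270.0881 × 1.047546 = 282.9297
Market ¥277.13 < fair 282.9297: forward underpriced → reverse cash-and-carry (short the stock, invest proceeds at r, pay the dividends, go long the forward).
Profit at T = |F_mkt − F*| = |277.13 − 282.9297| = ¥5.80 per share

¥5.80 per share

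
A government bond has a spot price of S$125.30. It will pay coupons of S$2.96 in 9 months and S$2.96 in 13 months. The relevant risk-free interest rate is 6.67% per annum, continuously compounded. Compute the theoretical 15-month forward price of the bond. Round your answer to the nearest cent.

PV(coupons) I = 2.96·e^(−0.0667·9/12) + 2.96·e^(−0.0667·13/12)
I = 2.8156 + 2.7537 = 5.5693
F = (S − I)·e^(rT) = (125.30 − 5.5693) · e^(0.0667·15/12)
= 119.7307 · e^0.083375 = 119.7307 × 1.086949 = S$130.14

S$130.14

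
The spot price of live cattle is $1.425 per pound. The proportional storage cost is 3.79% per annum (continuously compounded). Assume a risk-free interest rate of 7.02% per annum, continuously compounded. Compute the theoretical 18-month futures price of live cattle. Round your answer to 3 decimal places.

$1.676 per pound

Net carry = r + u − y = 0.0702 + 0.0379 − 0.0000 = 0.1081
F = S·e^((r+u−y)T) = 1.425 · e^(0.1081 × 18/12) = 1.425 · e^0.162150
= 1.425 × 1.176037 = $1.676 per pound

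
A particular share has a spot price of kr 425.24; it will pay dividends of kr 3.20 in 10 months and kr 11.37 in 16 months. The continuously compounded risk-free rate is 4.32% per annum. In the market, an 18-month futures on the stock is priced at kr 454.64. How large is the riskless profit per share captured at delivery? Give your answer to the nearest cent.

kr 15.68 per share

PV(dividends) I = 3.20·e^(−0.0432·10/12) + 11.37·e^(−0.0432·16/12) = 13.8204
Fair futures F* = (S − I)·e^(rT) = (425.24 − 13.8204)·e^0.064800 = 411.4196 × 1.066946 = 438.9625
Market kr 454.64 > fair 438.9625: forward overpriced → cash-and-carry (borrow at r, buy the stock and collect the dividends, short the forward).
Profit at T = |F_mkt − F*| = |454.64 − 438.9625| = kr 15.68 per share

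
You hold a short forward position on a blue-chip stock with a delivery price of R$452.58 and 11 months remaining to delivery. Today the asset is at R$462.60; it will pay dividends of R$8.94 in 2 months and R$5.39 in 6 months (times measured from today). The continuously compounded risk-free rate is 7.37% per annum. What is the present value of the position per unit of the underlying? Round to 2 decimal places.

PV(remaining dividends) I = 8.94·e^(−0.0737·2/12) + 5.39·e^(−0.0737·6/12) = 14.0259
Current forward F = (S − I)·e^(rT) = (462.60 − 14.0259)·e^(0.0737·11/12) = 448.5741 × 1.069893 = 479.9263
Value (long) = (F − K)·e^(−rT) = (479.9263 − 452.58) × 0.934673 = 25.5598
Short position value = −(long value) = -R$25.56

-R$25.56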